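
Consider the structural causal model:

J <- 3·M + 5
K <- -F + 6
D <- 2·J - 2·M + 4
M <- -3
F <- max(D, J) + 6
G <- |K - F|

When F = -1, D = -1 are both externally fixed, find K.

The joint intervention fixes F = -1, D = -1, removing each variable's own equation.
K = -F + 6  [with F=-1]  = 7

7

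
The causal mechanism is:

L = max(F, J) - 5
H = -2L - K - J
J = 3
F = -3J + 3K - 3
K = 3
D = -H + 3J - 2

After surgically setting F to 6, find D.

15

The intervention breaks the incoming arrows to F: F = -3J + 3K - 3 no longer applies, and F = 6.
L = max(F, J) - 5  [with F=6, J=3]  = 1
H = -2L - K - J  [with L=1, K=3, J=3]  = -8
D = -H + 3J - 2  [with H=-8, J=3]  = 15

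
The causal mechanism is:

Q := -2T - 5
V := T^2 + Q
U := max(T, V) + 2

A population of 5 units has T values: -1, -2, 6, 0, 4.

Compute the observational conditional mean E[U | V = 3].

5.5

Conditioning on V=3 selects the 2 unit(s) with T ∈ {-2, 4}. Their U values: 5, 6. Mean = 5.5.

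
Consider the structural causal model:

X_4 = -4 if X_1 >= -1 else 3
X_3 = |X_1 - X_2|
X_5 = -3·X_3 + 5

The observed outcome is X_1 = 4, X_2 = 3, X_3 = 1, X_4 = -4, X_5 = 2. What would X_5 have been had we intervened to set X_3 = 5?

do(X_3=5) replaces the equation X_3 = |X_1 - X_2| with the constant X_3 = 5.
X_5 = -3·X_3 + 5  [with X_3=5]  = -10

-10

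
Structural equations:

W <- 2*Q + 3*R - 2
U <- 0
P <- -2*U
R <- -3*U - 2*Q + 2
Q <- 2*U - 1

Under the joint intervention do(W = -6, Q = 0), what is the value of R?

Setting W = -6, Q = 0 by intervention discards those variables' equations.
R = -3*U - 2*Q + 2  [with U=0, Q=0]  = 2

2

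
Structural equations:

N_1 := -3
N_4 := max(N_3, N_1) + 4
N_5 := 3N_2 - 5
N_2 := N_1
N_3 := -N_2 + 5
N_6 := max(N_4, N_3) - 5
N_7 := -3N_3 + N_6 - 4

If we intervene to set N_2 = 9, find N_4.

1

Under do(N_2=9), the mechanism N_2 := N_1 is discarded; N_2 is fixed at 9.
N_3 = -N_2 + 5  [with N_2=9]  = -4
N_4 = max(N_3, N_1) + 4  [with N_3=-4, N_1=-3]  = 1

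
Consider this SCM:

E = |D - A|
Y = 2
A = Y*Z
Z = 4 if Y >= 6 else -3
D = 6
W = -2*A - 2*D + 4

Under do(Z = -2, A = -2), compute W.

Setting Z = -2, A = -2 by intervention discards those variables' equations.
W = -2*A - 2*D + 4  [with A=-2, D=6]  = -4

-4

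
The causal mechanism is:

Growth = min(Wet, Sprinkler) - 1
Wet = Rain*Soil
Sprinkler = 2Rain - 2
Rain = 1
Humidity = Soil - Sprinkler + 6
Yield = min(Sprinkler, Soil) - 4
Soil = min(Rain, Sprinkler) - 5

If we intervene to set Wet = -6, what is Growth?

Intervening sets Wet = -6 and removes its equation (Wet = Rain*Soil).
Sprinkler = 2Rain - 2  [with Rain=1]  = 0
Growth = min(Wet, Sprinkler) - 1  [with Wet=-6, Sprinkler=0]  = -7

-7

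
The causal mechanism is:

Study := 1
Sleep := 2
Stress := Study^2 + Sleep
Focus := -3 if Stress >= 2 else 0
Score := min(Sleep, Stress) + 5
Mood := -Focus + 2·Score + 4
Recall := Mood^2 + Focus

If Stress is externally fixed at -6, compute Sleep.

Under do(Stress=-6), the mechanism Stress := Study^2 + Sleep is discarded; Stress is fixed at -6.
Since Sleep is not a descendant of the intervened variable, it is unaffected.

2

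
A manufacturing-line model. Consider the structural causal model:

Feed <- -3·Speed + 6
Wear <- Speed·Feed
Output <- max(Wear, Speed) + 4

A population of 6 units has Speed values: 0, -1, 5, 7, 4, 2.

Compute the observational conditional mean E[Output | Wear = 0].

Conditioning on Wear=0 selects the 2 unit(s) with Speed ∈ {0, 2}. Their Output values: 4, 6. Mean = 5.

5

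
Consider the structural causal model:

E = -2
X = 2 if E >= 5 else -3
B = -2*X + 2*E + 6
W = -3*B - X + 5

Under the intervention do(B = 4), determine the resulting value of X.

-3

Under do(B=4), the mechanism B = -2*X + 2*E + 6 is discarded; B is fixed at 4.
Since X is not a descendant of the intervened variable, it is unaffected.
X = 2 if E >= 5 else -3  [with E=-2]  = -3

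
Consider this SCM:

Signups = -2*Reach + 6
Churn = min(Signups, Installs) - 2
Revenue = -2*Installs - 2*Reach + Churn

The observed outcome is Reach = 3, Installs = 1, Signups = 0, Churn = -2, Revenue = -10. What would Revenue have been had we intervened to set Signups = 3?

do(Signups=3) replaces the equation Signups = -2*Reach + 6 with the constant Signups = 3.
Churn = min(Signups, Installs) - 2  [with Signups=3, Installs=1]  = -1
Revenue = -2*Installs - 2*Reach + Churn  [with Installs=1, Reach=3, Churn=-1]  = -9

-9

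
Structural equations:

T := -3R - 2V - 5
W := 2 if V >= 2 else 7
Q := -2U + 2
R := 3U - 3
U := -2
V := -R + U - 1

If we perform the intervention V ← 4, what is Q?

6

do(V=4) replaces the equation V := -R + U - 1 with the constant V = 4.
Q is not downstream of the intervention, so its value is determined by the original equations.
Q = -2U + 2  [with U=-2]  = 6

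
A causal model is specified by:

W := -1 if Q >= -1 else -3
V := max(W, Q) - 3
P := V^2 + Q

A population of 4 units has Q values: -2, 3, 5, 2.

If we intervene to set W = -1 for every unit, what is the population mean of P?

Every unit gets W=-1 under the intervention. P values become 14, 3, 9, 3; E[P|do(W=-1)] = 7.25.

7.25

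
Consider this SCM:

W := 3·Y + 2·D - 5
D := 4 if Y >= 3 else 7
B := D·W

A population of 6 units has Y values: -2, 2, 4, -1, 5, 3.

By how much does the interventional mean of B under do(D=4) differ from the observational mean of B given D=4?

Under do(D=4), D's equation is replaced by D=4 for every unit. Per-unit B: -12, 36, 60, 0, 72, 48. Mean = 34.
E[B|D=4] averages over only the 3 units with D=4 (Y = 4, 5, 3): B = 60, 72, 48, mean 60.
Difference = 34 − 60 = -26.

-26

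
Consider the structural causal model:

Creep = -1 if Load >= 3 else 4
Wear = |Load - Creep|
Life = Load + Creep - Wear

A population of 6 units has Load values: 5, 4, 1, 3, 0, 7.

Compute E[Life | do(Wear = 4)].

The intervention sets Wear=4 in all 6 units regardless of Load. Recomputing Life per unit gives 0, -1, 1, -2, 0, 2; average 0.

0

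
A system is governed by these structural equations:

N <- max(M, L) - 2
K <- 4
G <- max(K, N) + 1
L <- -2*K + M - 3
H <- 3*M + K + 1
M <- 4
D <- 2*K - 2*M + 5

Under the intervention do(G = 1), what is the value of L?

Under do(G=1), the mechanism G <- max(K, N) + 1 is discarded; G is fixed at 1.
Since L is not a descendant of the intervened variable, it is unaffected.
L = -2*K + M - 3  [with K=4, M=4]  = -7

-7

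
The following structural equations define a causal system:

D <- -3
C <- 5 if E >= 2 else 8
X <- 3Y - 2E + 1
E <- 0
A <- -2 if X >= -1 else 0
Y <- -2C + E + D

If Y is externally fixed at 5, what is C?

Under do(Y=5), the mechanism Y <- -2C + E + D is discarded; Y is fixed at 5.
Since C is not a descendant of the intervened variable, it is unaffected.
C = 5 if E >= 2 else 8  [with E=0]  = 8

8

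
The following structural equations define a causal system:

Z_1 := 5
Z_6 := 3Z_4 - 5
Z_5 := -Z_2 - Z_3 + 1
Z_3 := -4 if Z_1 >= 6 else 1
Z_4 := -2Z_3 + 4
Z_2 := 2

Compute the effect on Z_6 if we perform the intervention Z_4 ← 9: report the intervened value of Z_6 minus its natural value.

21

Under do(Z_4=9), the mechanism Z_4 := -2Z_3 + 4 is discarded; Z_4 is fixed at 9.
Z_6 = 3Z_4 - 5  [with Z_4=9]  = 22
Without intervention: Z_3 = -4 if Z_1 >= 6 else 1  [with Z_1=5]  = 1; Z_4 = -2Z_3 + 4  [with Z_3=1]  = 2; Z_6 = 3Z_4 - 5  [with Z_4=2]  = 1.
Change = 22 − 1 = 21.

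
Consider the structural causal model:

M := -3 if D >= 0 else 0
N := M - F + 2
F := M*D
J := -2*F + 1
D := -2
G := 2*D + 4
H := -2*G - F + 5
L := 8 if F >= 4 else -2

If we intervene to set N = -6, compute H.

5

Intervening sets N = -6 and removes its equation (N := M - F + 2).
H is not downstream of the intervention, so its value is determined by the original equations.
M = -3 if D >= 0 else 0  [with D=-2]  = 0
F = M*D  [with M=0, D=-2]  = 0
G = 2*D + 4  [with D=-2]  = 0
H = -2*G - F + 5  [with G=0, F=0]  = 5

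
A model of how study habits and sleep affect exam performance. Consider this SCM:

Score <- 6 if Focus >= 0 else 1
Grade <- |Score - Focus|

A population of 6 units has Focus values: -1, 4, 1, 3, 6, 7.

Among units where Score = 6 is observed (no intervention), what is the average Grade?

Conditioning on Score=6 selects the 5 unit(s) with Focus ∈ {4, 1, 3, 6, 7}. Their Grade values: 2, 5, 3, 0, 1. Mean = 2.2.

2.2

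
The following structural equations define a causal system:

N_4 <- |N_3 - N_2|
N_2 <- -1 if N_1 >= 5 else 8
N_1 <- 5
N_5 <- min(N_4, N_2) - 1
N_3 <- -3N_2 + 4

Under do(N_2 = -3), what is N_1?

5

Under do(N_2=-3), the mechanism N_2 <- -1 if N_1 >= 5 else 8 is discarded; N_2 is fixed at -3.
N_1 is not downstream of the intervention, so its value is determined by the original equations.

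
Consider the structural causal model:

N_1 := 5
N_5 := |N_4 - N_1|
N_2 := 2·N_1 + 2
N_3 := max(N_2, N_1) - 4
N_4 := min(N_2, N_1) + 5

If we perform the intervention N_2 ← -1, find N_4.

4

Under do(N_2=-1), the mechanism N_2 := 2·N_1 + 2 is discarded; N_2 is fixed at -1.
N_4 = min(N_2, N_1) + 5  [with N_2=-1, N_1=5]  = 4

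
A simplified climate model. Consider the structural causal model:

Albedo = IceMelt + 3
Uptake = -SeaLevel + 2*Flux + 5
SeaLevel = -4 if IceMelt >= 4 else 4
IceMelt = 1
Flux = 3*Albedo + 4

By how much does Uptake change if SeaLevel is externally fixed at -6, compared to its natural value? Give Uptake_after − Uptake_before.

do(SeaLevel=-6) replaces the equation SeaLevel = -4 if IceMelt >= 4 else 4 with the constant SeaLevel = -6.
Albedo = IceMelt + 3  [with IceMelt=1]  = 4
Flux = 3*Albedo + 4  [with Albedo=4]  = 16
Uptake = -SeaLevel + 2*Flux + 5  [with SeaLevel=-6, Flux=16]  = 43
Without intervention: Albedo = IceMelt + 3  [with IceMelt=1]  = 4; SeaLevel = -4 if IceMelt >= 4 else 4  [with IceMelt=1]  = 4; Flux = 3*Albedo + 4  [with Albedo=4]  = 16; Uptake = -SeaLevel + 2*Flux + 5  [with SeaLevel=4, Flux=16]  = 33.
Change = 43 − 33 = 10.

10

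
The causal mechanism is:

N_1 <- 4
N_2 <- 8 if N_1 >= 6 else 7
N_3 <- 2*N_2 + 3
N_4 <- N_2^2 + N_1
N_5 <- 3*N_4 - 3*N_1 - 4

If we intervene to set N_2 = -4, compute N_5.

do(N_2=-4) replaces the equation N_2 <- 8 if N_1 >= 6 else 7 with the constant N_2 = -4.
N_4 = N_2^2 + N_1  [with N_2=-4, N_1=4]  = 20
N_5 = 3*N_4 - 3*N_1 - 4  [with N_4=20, N_1=4]  = 44

44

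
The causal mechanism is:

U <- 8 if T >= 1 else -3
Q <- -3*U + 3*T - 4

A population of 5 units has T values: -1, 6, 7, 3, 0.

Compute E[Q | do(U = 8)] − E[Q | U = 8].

-7

Under do(U=8), U's equation is replaced by U=8 for every unit. Per-unit Q: -31, -10, -7, -19, -28. Mean = -19.
E[Q|U=8] averages over only the 3 units with U=8 (T = 6, 7, 3): Q = -10, -7, -19, mean -12.
Difference = -19 − (-12) = -7.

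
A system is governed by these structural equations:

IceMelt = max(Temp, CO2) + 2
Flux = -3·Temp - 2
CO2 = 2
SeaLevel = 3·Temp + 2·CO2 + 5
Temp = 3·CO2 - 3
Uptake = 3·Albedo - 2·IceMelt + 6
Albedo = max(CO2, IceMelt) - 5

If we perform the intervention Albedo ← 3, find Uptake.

The intervention breaks the incoming arrows to Albedo: Albedo = max(CO2, IceMelt) - 5 no longer applies, and Albedo = 3.
Temp = 3·CO2 - 3  [with CO2=2]  = 3
IceMelt = max(Temp, CO2) + 2  [with Temp=3, CO2=2]  = 5
Uptake = 3·Albedo - 2·IceMelt + 6  [with Albedo=3, IceMelt=5]  = 5

5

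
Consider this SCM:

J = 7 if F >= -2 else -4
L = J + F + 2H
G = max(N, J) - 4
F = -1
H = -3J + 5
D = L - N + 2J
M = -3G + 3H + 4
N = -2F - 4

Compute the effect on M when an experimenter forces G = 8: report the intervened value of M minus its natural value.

Intervening sets G = 8 and removes its equation (G = max(N, J) - 4).
J = 7 if F >= -2 else -4  [with F=-1]  = 7
H = -3J + 5  [with J=7]  = -16
M = -3G + 3H + 4  [with G=8, H=-16]  = -68
Without intervention: J = 7 if F >= -2 else -4  [with F=-1]  = 7; H = -3J + 5  [with J=7]  = -16; N = -2F - 4  [with F=-1]  = -2; G = max(N, J) - 4  [with N=-2, J=7]  = 3; M = -3G + 3H + 4  [with G=3, H=-16]  = -53.
Change = -68 − (-53) = -15.

-15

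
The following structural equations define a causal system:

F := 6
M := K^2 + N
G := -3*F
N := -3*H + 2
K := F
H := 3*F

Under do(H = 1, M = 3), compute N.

Setting H = 1, M = 3 by intervention discards those variables' equations.
N = -3*H + 2  [with H=1]  = -1

-1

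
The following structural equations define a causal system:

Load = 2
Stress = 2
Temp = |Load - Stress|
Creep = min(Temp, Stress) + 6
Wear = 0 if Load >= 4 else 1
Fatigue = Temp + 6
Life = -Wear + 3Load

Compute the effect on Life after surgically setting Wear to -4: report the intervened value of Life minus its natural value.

5

Under do(Wear=-4), the mechanism Wear = 0 if Load >= 4 else 1 is discarded; Wear is fixed at -4.
Life = -Wear + 3Load  [with Wear=-4, Load=2]  = 10
Without intervention: Wear = 0 if Load >= 4 else 1  [with Load=2]  = 1; Life = -Wear + 3Load  [with Wear=1, Load=2]  = 5.
Change = 10 − 5 = 5.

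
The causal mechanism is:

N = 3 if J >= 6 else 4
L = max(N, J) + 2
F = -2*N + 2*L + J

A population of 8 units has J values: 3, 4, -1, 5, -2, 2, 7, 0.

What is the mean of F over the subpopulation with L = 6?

5

Observing L=6 restricts to units where L's equation naturally yields 6: J ∈ {3, 4, -1, -2, 2, 0}. In that subpopulation F = 7, 8, 3, 2, 6, 4, mean 5.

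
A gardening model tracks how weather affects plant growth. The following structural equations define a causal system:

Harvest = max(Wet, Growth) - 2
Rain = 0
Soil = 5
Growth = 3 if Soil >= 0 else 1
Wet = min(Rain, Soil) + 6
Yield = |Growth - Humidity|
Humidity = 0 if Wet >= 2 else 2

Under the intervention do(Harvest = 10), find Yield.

Intervening sets Harvest = 10 and removes its equation (Harvest = max(Wet, Growth) - 2).
Since Yield is not a descendant of the intervened variable, it is unaffected.
Wet = min(Rain, Soil) + 6  [with Rain=0, Soil=5]  = 6
Growth = 3 if Soil >= 0 else 1  [with Soil=5]  = 3
Humidity = 0 if Wet >= 2 else 2  [with Wet=6]  = 0
Yield = |Growth - Humidity|  [with Growth=3, Humidity=0]  = 3

3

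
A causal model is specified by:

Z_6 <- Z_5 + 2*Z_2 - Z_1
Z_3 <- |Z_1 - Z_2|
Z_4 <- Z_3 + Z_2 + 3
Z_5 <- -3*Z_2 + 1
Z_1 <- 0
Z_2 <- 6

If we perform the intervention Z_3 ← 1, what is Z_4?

10

The intervention breaks the incoming arrows to Z_3: Z_3 <- |Z_1 - Z_2| no longer applies, and Z_3 = 1.
Z_4 = Z_3 + Z_2 + 3  [with Z_3=1, Z_2=6]  = 10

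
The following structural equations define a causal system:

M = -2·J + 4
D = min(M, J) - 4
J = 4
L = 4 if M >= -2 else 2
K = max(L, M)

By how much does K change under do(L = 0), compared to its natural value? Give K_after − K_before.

-2

Intervening sets L = 0 and removes its equation (L = 4 if M >= -2 else 2).
M = -2·J + 4  [with J=4]  = -4
K = max(L, M)  [with L=0, M=-4]  = 0
Without intervention: M = -2·J + 4  [with J=4]  = -4; L = 4 if M >= -2 else 2  [with M=-4]  = 2; K = max(L, M)  [with L=2, M=-4]  = 2.
Change = 0 − 2 = -2.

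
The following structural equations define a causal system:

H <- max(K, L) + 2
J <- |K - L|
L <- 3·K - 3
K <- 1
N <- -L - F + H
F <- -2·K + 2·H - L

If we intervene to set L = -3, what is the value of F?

Under do(L=-3), the mechanism L <- 3·K - 3 is discarded; L is fixed at -3.
H = max(K, L) + 2  [with K=1, L=-3]  = 3
F = -2·K + 2·H - L  [with K=1, H=3, L=-3]  = 7

7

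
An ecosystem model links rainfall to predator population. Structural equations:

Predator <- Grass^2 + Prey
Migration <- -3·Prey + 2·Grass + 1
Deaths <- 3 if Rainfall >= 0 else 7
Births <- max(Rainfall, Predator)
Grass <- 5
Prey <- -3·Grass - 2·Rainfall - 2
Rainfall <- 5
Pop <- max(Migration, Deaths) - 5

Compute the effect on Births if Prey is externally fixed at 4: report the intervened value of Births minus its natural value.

do(Prey=4) replaces the equation Prey <- -3·Grass - 2·Rainfall - 2 with the constant Prey = 4.
Predator = Grass^2 + Prey  [with Grass=5, Prey=4]  = 29
Births = max(Rainfall, Predator)  [with Rainfall=5, Predator=29]  = 29
Without intervention: Prey = -3·Grass - 2·Rainfall - 2  [with Grass=5, Rainfall=5]  = -27; Predator = Grass^2 + Prey  [with Grass=5, Prey=-27]  = -2; Births = max(Rainfall, Predator)  [with Rainfall=5, Predator=-2]  = 5.
Change = 29 − 5 = 24.

24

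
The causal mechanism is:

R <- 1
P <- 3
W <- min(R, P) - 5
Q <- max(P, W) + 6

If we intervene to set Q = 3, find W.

-4

Under do(Q=3), the mechanism Q <- max(P, W) + 6 is discarded; Q is fixed at 3.
Since W is not a descendant of the intervened variable, it is unaffected.
W = min(R, P) - 5  [with R=1, P=3]  = -4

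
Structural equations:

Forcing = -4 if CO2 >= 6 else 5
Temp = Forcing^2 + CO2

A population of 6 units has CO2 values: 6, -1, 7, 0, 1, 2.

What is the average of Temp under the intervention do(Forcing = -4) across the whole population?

18.5

Every unit gets Forcing=-4 under the intervention. Temp values become 22, 15, 23, 16, 17, 18; E[Temp|do(Forcing=-4)] = 18.5.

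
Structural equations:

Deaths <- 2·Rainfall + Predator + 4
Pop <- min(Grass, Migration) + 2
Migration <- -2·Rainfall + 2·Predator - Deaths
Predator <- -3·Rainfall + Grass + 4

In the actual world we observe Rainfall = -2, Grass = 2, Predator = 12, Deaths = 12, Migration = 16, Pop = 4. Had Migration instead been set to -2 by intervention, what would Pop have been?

The intervention breaks the incoming arrows to Migration: Migration <- -2·Rainfall + 2·Predator - Deaths no longer applies, and Migration = -2.
Pop = min(Grass, Migration) + 2  [with Grass=2, Migration=-2]  = 0

0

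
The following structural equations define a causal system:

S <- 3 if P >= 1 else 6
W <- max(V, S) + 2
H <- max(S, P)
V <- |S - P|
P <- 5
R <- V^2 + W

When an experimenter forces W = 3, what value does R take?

Intervening sets W = 3 and removes its equation (W <- max(V, S) + 2).
S = 3 if P >= 1 else 6  [with P=5]  = 3
V = |S - P|  [with S=3, P=5]  = 2
R = V^2 + W  [with V=2, W=3]  = 7

7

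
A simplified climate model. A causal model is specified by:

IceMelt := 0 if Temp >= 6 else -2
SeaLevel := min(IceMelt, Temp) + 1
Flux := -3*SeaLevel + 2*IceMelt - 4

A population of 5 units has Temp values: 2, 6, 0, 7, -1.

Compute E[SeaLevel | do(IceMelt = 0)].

0.8

Every unit gets IceMelt=0 under the intervention. SeaLevel values become 1, 1, 1, 1, 0; E[SeaLevel|do(IceMelt=0)] = 0.8.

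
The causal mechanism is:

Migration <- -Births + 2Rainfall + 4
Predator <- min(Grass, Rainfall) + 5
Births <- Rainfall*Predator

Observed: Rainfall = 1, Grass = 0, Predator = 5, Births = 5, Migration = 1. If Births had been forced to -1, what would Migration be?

Intervening sets Births = -1 and removes its equation (Births <- Rainfall*Predator).
Migration = -Births + 2Rainfall + 4  [with Births=-1, Rainfall=1]  = 7

7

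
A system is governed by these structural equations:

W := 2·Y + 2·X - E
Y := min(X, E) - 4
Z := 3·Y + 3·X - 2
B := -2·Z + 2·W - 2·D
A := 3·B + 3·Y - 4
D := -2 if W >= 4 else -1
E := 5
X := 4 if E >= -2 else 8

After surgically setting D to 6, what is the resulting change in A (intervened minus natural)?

Intervening sets D = 6 and removes its equation (D := -2 if W >= 4 else -1).
X = 4 if E >= -2 else 8  [with E=5]  = 4
Y = min(X, E) - 4  [with X=4, E=5]  = 0
Z = 3·Y + 3·X - 2  [with Y=0, X=4]  = 10
W = 2·Y + 2·X - E  [with Y=0, X=4, E=5]  = 3
B = -2·Z + 2·W - 2·D  [with Z=10, W=3, D=6]  = -26
A = 3·B + 3·Y - 4  [with B=-26, Y=0]  = -82
Without intervention: X = 4 if E >= -2 else 8  [with E=5]  = 4; Y = min(X, E) - 4  [with X=4, E=5]  = 0; Z = 3·Y + 3·X - 2  [with Y=0, X=4]  = 10; W = 2·Y + 2·X - E  [with Y=0, X=4, E=5]  = 3; D = -2 if W >= 4 else -1  [with W=3]  = -1; B = -2·Z + 2·W - 2·D  [with Z=10, W=3, D=-1]  = -12; A = 3·B + 3·Y - 4  [with B=-12, Y=0]  = -40.
Change = -82 − (-40) = -42.

-42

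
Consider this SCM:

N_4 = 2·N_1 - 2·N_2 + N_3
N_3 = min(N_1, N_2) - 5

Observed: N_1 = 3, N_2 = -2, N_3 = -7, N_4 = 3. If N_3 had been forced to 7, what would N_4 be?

17

The intervention breaks the incoming arrows to N_3: N_3 = min(N_1, N_2) - 5 no longer applies, and N_3 = 7.
N_4 = 2·N_1 - 2·N_2 + N_3  [with N_1=3, N_2=-2, N_3=7]  = 17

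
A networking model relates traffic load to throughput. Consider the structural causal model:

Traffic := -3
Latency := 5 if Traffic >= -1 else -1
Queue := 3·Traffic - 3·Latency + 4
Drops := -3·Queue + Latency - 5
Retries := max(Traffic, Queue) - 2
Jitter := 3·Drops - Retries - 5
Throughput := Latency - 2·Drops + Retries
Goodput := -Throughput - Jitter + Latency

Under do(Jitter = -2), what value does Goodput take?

Intervening sets Jitter = -2 and removes its equation (Jitter := 3·Drops - Retries - 5).
Latency = 5 if Traffic >= -1 else -1  [with Traffic=-3]  = -1
Queue = 3·Traffic - 3·Latency + 4  [with Traffic=-3, Latency=-1]  = -2
Drops = -3·Queue + Latency - 5  [with Queue=-2, Latency=-1]  = 0
Retries = max(Traffic, Queue) - 2  [with Traffic=-3, Queue=-2]  = -4
Throughput = Latency - 2·Drops + Retries  [with Latency=-1, Drops=0, Retries=-4]  = -5
Goodput = -Throughput - Jitter + Latency  [with Throughput=-5, Jitter=-2, Latency=-1]  = 6

6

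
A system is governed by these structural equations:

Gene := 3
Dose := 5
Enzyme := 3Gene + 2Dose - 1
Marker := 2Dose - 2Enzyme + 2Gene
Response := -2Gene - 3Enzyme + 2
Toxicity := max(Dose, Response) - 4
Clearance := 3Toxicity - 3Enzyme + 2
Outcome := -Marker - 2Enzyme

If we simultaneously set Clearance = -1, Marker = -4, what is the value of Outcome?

The joint intervention fixes Clearance = -1, Marker = -4, removing each variable's own equation.
Enzyme = 3Gene + 2Dose - 1  [with Gene=3, Dose=5]  = 18
Outcome = -Marker - 2Enzyme  [with Marker=-4, Enzyme=18]  = -32

-32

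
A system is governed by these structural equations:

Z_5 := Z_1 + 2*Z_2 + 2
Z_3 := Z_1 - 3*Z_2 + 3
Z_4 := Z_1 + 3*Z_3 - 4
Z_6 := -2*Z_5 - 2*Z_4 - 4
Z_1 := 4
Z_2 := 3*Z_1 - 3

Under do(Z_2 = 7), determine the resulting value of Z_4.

Under do(Z_2=7), the mechanism Z_2 := 3*Z_1 - 3 is discarded; Z_2 is fixed at 7.
Z_3 = Z_1 - 3*Z_2 + 3  [with Z_1=4, Z_2=7]  = -14
Z_4 = Z_1 + 3*Z_3 - 4  [with Z_1=4, Z_3=-14]  = -42

-42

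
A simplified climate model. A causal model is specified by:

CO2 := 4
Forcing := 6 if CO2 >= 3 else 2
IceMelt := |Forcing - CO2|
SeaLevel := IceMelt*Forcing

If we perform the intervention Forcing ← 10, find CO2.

Under do(Forcing=10), the mechanism Forcing := 6 if CO2 >= 3 else 2 is discarded; Forcing is fixed at 10.
CO2 is not downstream of the intervention, so its value is determined by the original equations.

4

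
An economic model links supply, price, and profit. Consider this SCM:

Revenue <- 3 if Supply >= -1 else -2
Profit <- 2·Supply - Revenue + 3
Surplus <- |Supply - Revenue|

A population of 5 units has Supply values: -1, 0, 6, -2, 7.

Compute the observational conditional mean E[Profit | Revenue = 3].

6

E[Profit|Revenue=3] averages over only the 4 units with Revenue=3 (Supply = -1, 0, 6, 7): Profit = -2, 0, 12, 14, mean 6.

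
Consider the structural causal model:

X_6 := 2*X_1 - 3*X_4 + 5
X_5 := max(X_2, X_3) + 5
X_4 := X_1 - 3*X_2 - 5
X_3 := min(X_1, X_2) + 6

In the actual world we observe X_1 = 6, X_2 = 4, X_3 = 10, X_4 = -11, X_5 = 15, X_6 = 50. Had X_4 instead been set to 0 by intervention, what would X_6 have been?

17

Under do(X_4=0), the mechanism X_4 := X_1 - 3*X_2 - 5 is discarded; X_4 is fixed at 0.
X_6 = 2*X_1 - 3*X_4 + 5  [with X_1=6, X_4=0]  = 17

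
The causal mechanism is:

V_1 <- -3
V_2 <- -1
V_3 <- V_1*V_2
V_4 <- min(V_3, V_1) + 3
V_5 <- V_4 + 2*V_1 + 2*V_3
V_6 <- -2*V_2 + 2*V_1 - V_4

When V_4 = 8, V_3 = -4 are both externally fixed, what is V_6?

-12

The joint intervention fixes V_4 = 8, V_3 = -4, removing each variable's own equation.
V_6 = -2*V_2 + 2*V_1 - V_4  [with V_2=-1, V_1=-3, V_4=8]  = -12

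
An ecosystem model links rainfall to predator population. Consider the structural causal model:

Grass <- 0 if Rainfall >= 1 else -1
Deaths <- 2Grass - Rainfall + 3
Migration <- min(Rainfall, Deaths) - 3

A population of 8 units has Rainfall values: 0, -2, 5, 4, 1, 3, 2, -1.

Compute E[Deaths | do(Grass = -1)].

do(Grass=-1) breaks Grass's dependence on Rainfall. With Grass=-1 fixed, Deaths across the units is 1, 3, -4, -3, 0, -2, -1, 2, mean -0.5.

-0.5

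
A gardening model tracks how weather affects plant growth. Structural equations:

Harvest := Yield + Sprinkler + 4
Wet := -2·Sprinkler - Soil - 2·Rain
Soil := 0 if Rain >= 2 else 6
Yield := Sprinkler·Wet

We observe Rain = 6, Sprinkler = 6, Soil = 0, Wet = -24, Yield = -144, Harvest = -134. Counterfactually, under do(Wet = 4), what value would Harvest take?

34

Under do(Wet=4), the mechanism Wet := -2·Sprinkler - Soil - 2·Rain is discarded; Wet is fixed at 4.
Yield = Sprinkler·Wet  [with Sprinkler=6, Wet=4]  = 24
Harvest = Yield + Sprinkler + 4  [with Yield=24, Sprinkler=6]  = 34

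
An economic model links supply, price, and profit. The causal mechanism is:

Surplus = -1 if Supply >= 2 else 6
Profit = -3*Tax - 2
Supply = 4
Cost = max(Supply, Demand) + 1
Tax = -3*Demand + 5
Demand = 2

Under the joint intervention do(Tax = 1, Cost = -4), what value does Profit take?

The joint intervention fixes Tax = 1, Cost = -4, removing each variable's own equation.
Profit = -3*Tax - 2  [with Tax=1]  = -5

-5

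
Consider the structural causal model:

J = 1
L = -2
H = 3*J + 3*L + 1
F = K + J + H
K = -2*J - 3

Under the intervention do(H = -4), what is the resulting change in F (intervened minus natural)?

do(H=-4) replaces the equation H = 3*J + 3*L + 1 with the constant H = -4.
K = -2*J - 3  [with J=1]  = -5
F = K + J + H  [with K=-5, J=1, H=-4]  = -8
Without intervention: H = 3*J + 3*L + 1  [with J=1, L=-2]  = -2; K = -2*J - 3  [with J=1]  = -5; F = K + J + H  [with K=-5, J=1, H=-2]  = -6.
Change = -8 − (-6) = -2.

-2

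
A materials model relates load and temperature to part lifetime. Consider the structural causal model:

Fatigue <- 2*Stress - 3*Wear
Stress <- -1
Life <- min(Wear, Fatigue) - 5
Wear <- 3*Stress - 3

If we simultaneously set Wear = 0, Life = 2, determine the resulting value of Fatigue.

-2

The joint intervention fixes Wear = 0, Life = 2, removing each variable's own equation.
Fatigue = 2*Stress - 3*Wear  [with Stress=-1, Wear=0]  = -2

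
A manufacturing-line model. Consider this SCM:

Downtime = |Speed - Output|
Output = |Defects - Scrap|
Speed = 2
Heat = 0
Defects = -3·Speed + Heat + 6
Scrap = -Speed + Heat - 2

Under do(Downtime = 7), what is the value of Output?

do(Downtime=7) replaces the equation Downtime = |Speed - Output| with the constant Downtime = 7.
Since Output is not a descendant of the intervened variable, it is unaffected.
Defects = -3·Speed + Heat + 6  [with Speed=2, Heat=0]  = 0
Scrap = -Speed + Heat - 2  [with Speed=2, Heat=0]  = -4
Output = |Defects - Scrap|  [with Defects=0, Scrap=-4]  = 4

4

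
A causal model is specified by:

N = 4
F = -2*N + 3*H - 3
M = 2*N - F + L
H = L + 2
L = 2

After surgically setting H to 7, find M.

do(H=7) replaces the equation H = L + 2 with the constant H = 7.
F = -2*N + 3*H - 3  [with N=4, H=7]  = 10
M = 2*N - F + L  [with N=4, F=10, L=2]  = 0

0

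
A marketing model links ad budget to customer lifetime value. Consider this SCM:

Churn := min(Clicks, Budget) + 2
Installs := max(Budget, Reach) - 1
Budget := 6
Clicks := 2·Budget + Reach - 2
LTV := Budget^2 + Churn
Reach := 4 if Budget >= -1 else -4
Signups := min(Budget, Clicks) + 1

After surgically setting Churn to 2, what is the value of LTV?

38

Intervening sets Churn = 2 and removes its equation (Churn := min(Clicks, Budget) + 2).
LTV = Budget^2 + Churn  [with Budget=6, Churn=2]  = 38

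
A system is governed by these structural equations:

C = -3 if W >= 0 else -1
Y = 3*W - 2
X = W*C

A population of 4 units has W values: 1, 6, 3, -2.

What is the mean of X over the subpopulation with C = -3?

Observing C=-3 restricts to units where C's equation naturally yields -3: W ∈ {1, 6, 3}. In that subpopulation X = -3, -18, -9, mean -10.

-10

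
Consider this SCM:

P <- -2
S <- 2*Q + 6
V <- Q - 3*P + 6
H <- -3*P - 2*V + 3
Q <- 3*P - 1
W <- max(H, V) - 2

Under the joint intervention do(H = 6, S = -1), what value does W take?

4

Setting H = 6, S = -1 by intervention discards those variables' equations.
Q = 3*P - 1  [with P=-2]  = -7
V = Q - 3*P + 6  [with Q=-7, P=-2]  = 5
W = max(H, V) - 2  [with H=6, V=5]  = 4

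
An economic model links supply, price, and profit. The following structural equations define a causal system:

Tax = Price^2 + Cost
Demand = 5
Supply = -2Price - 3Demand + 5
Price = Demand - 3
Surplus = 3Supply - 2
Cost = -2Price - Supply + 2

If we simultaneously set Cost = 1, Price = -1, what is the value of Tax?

2

The joint intervention fixes Cost = 1, Price = -1, removing each variable's own equation.
Tax = Price^2 + Cost  [with Price=-1, Cost=1]  = 2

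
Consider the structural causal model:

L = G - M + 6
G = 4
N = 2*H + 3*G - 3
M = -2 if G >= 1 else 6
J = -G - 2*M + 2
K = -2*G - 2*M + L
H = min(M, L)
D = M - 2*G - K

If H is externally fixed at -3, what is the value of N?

3

Intervening sets H = -3 and removes its equation (H = min(M, L)).
N = 2*H + 3*G - 3  [with H=-3, G=4]  = 3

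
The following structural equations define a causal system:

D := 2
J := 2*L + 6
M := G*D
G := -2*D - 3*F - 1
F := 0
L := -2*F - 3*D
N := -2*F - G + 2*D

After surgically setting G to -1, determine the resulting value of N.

The intervention breaks the incoming arrows to G: G := -2*D - 3*F - 1 no longer applies, and G = -1.
N = -2*F - G + 2*D  [with F=0, G=-1, D=2]  = 5

5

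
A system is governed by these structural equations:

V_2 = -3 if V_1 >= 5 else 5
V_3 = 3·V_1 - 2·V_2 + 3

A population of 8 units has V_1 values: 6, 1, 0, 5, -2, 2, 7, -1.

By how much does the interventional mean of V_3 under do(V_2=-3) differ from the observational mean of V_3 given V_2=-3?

Under do(V_2=-3), V_2's equation is replaced by V_2=-3 for every unit. Per-unit V_3: 27, 12, 9, 24, 3, 15, 30, 6. Mean = 15.75.
Observing V_2=-3 restricts to units where V_2's equation naturally yields -3: V_1 ∈ {6, 5, 7}. In that subpopulation V_3 = 27, 24, 30, mean 27.
Difference = 15.75 − 27 = -11.25.

-11.25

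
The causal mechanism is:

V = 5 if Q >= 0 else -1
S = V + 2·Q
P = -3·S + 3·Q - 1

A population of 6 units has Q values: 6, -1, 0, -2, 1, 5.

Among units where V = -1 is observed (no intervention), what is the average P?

Conditioning on V=-1 selects the 2 unit(s) with Q ∈ {-1, -2}. Their P values: 5, 8. Mean = 6.5.

6.5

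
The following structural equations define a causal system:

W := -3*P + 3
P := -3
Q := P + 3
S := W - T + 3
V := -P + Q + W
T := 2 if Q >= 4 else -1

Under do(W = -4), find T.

do(W=-4) replaces the equation W := -3*P + 3 with the constant W = -4.
T is not downstream of the intervention, so its value is determined by the original equations.
Q = P + 3  [with P=-3]  = 0
T = 2 if Q >= 4 else -1  [with Q=0]  = -1

-1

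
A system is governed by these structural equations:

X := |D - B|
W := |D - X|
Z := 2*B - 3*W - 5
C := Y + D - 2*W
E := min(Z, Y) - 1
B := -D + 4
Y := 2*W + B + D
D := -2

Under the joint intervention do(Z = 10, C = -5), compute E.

Under do(Z = 10, C = -5), each intervened variable's structural equation is replaced by its fixed value.
B = -D + 4  [with D=-2]  = 6
X = |D - B|  [with D=-2, B=6]  = 8
W = |D - X|  [with D=-2, X=8]  = 10
Y = 2*W + B + D  [with W=10, B=6, D=-2]  = 24
E = min(Z, Y) - 1  [with Z=10, Y=24]  = 9

9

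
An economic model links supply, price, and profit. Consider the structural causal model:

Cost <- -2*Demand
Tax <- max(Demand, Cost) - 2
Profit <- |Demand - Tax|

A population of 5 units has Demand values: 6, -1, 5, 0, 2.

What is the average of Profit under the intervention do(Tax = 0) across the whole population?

The intervention sets Tax=0 in all 5 units regardless of Demand. Recomputing Profit per unit gives 6, 1, 5, 0, 2; average 2.8.

2.8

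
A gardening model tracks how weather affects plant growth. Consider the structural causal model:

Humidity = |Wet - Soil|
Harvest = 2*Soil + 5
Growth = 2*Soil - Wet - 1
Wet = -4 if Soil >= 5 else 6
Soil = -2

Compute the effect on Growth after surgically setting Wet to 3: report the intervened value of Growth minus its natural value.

3

The intervention breaks the incoming arrows to Wet: Wet = -4 if Soil >= 5 else 6 no longer applies, and Wet = 3.
Growth = 2*Soil - Wet - 1  [with Soil=-2, Wet=3]  = -8
Without intervention: Wet = -4 if Soil >= 5 else 6  [with Soil=-2]  = 6; Growth = 2*Soil - Wet - 1  [with Soil=-2, Wet=6]  = -11.
Change = -8 − (-11) = 3.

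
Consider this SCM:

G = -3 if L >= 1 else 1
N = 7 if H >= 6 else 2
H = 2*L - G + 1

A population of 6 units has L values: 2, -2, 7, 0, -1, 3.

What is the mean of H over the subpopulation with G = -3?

12

Conditioning on G=-3 selects the 3 unit(s) with L ∈ {2, 7, 3}. Their H values: 8, 18, 10. Mean = 12.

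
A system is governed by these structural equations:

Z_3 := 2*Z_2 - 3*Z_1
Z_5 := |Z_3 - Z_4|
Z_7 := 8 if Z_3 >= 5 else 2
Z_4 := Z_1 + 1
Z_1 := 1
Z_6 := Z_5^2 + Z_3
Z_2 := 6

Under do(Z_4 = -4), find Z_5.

13

Intervening sets Z_4 = -4 and removes its equation (Z_4 := Z_1 + 1).
Z_3 = 2*Z_2 - 3*Z_1  [with Z_2=6, Z_1=1]  = 9
Z_5 = |Z_3 - Z_4|  [with Z_3=9, Z_4=-4]  = 13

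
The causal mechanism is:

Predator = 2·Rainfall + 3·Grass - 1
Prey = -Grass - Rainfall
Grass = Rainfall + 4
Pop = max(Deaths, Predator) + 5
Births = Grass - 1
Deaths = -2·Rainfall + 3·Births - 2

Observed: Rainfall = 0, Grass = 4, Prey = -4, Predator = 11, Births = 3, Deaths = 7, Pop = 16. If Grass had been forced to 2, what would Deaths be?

1

Under do(Grass=2), the mechanism Grass = Rainfall + 4 is discarded; Grass is fixed at 2.
Births = Grass - 1  [with Grass=2]  = 1
Deaths = -2·Rainfall + 3·Births - 2  [with Rainfall=0, Births=1]  = 1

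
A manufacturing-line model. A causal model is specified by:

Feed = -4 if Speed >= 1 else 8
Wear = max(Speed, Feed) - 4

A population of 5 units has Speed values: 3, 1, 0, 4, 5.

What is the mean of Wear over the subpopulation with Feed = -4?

-0.75

Observing Feed=-4 restricts to units where Feed's equation naturally yields -4: Speed ∈ {3, 1, 4, 5}. In that subpopulation Wear = -1, -3, 0, 1, mean -0.75.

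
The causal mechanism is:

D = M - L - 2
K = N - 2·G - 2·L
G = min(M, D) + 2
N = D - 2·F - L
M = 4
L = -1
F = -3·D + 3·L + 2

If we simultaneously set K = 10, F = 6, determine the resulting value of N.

Under do(K = 10, F = 6), each intervened variable's structural equation is replaced by its fixed value.
D = M - L - 2  [with M=4, L=-1]  = 3
N = D - 2·F - L  [with D=3, F=6, L=-1]  = -8

-8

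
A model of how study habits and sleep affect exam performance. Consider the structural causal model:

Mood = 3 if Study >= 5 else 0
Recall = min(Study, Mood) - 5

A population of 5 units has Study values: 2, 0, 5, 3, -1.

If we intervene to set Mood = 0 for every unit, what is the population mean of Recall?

-5.2

do(Mood=0) breaks Mood's dependence on Study. With Mood=0 fixed, Recall across the units is -5, -5, -5, -5, -6, mean -5.2.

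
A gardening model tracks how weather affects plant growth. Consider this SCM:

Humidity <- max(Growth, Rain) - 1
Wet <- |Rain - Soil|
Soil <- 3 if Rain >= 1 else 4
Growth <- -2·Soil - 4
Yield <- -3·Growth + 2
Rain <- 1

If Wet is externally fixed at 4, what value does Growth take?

The intervention breaks the incoming arrows to Wet: Wet <- |Rain - Soil| no longer applies, and Wet = 4.
Growth is not downstream of the intervention, so its value is determined by the original equations.
Soil = 3 if Rain >= 1 else 4  [with Rain=1]  = 3
Growth = -2·Soil - 4  [with Soil=3]  = -10

-10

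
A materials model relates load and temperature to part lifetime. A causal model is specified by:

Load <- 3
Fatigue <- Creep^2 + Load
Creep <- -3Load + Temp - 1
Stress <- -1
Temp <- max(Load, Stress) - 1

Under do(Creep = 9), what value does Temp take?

2

Under do(Creep=9), the mechanism Creep <- -3Load + Temp - 1 is discarded; Creep is fixed at 9.
Since Temp is not a descendant of the intervened variable, it is unaffected.
Temp = max(Load, Stress) - 1  [with Load=3, Stress=-1]  = 2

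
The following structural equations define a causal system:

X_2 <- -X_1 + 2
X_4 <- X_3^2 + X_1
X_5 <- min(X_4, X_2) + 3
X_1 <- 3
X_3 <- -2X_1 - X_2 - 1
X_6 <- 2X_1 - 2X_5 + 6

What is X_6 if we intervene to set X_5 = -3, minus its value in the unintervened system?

The intervention breaks the incoming arrows to X_5: X_5 <- min(X_4, X_2) + 3 no longer applies, and X_5 = -3.
X_6 = 2X_1 - 2X_5 + 6  [with X_1=3, X_5=-3]  = 18
Without intervention: X_2 = -X_1 + 2  [with X_1=3]  = -1; X_3 = -2X_1 - X_2 - 1  [with X_1=3, X_2=-1]  = -6; X_4 = X_3^2 + X_1  [with X_3=-6, X_1=3]  = 39; X_5 = min(X_4, X_2) + 3  [with X_4=39, X_2=-1]  = 2; X_6 = 2X_1 - 2X_5 + 6  [with X_1=3, X_5=2]  = 8.
Change = 18 − 8 = 10.

10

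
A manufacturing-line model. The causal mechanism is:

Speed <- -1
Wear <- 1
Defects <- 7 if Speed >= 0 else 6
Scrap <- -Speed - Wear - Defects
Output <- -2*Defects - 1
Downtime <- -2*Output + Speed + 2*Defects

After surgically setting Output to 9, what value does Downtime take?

The intervention breaks the incoming arrows to Output: Output <- -2*Defects - 1 no longer applies, and Output = 9.
Defects = 7 if Speed >= 0 else 6  [with Speed=-1]  = 6
Downtime = -2*Output + Speed + 2*Defects  [with Output=9, Speed=-1, Defects=6]  = -7

-7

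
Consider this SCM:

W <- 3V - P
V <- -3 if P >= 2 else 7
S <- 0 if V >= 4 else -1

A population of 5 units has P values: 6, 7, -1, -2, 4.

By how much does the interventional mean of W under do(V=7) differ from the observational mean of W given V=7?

-4.3

do(V=7) breaks V's dependence on P. With V=7 fixed, W across the units is 15, 14, 22, 23, 17, mean 18.2.
E[W|V=7] averages over only the 2 units with V=7 (P = -1, -2): W = 22, 23, mean 22.5.
Difference = 18.2 − 22.5 = -4.3.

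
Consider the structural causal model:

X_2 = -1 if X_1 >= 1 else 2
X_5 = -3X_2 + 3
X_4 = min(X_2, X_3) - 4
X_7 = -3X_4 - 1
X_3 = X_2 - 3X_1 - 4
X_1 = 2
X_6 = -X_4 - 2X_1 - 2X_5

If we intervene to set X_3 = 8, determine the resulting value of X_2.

-1

Under do(X_3=8), the mechanism X_3 = X_2 - 3X_1 - 4 is discarded; X_3 is fixed at 8.
Since X_2 is not a descendant of the intervened variable, it is unaffected.
X_2 = -1 if X_1 >= 1 else 2  [with X_1=2]  = -1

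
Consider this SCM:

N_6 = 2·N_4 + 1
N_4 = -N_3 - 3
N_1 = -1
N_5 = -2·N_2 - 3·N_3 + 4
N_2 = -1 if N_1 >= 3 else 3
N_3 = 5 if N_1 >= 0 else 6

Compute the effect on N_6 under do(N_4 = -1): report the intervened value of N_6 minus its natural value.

Under do(N_4=-1), the mechanism N_4 = -N_3 - 3 is discarded; N_4 is fixed at -1.
N_6 = 2·N_4 + 1  [with N_4=-1]  = -1
Without intervention: N_3 = 5 if N_1 >= 0 else 6  [with N_1=-1]  = 6; N_4 = -N_3 - 3  [with N_3=6]  = -9; N_6 = 2·N_4 + 1  [with N_4=-9]  = -17.
Change = -1 − (-17) = 16.

16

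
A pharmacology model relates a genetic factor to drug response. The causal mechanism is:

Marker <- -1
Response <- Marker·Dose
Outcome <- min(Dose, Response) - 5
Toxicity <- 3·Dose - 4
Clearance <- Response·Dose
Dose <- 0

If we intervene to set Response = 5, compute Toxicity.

The intervention breaks the incoming arrows to Response: Response <- Marker·Dose no longer applies, and Response = 5.
Toxicity is not downstream of the intervention, so its value is determined by the original equations.
Toxicity = 3·Dose - 4  [with Dose=0]  = -4

-4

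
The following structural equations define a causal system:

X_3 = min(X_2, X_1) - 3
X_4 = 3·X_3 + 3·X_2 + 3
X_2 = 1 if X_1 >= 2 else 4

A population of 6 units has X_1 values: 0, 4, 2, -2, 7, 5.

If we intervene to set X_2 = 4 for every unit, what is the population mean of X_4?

Every unit gets X_2=4 under the intervention. X_4 values become 6, 18, 12, 0, 18, 18; E[X_4|do(X_2=4)] = 12.

12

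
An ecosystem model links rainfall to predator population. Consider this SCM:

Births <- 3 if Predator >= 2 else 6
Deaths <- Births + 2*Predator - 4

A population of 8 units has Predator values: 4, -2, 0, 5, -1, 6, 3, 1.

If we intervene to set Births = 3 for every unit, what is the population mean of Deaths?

3

Under do(Births=3), Births's equation is replaced by Births=3 for every unit. Per-unit Deaths: 7, -5, -1, 9, -3, 11, 5, 1. Mean = 3.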